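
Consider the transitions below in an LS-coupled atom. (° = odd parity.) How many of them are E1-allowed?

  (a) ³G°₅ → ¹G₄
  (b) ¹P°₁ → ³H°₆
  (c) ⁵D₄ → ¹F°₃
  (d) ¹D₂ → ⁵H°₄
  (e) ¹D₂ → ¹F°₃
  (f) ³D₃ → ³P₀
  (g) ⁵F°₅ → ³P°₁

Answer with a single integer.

(a) forbidden (ΔS fails)
(b) forbidden (parity, ΔS, ΔL, ΔJ fail)
(c) forbidden (ΔS fails)
(d) forbidden (ΔS, ΔL, ΔJ fail)
(e) allowed
(f) forbidden (parity, ΔJ fail)
(g) forbidden (parity, ΔS, ΔL, ΔJ fail)
Total allowed: 1 of 7.

1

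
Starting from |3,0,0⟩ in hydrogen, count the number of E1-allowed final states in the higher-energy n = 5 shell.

3

E1 requires Δl = ±1, so l_f ∈ {-1, 1}; with 0 ≤ l_f ≤ n_f−1 = 4, the allowed l_f values are {1}.
For l_f = 1: m_f ∈ {m_i−1, m_i, m_i+1} ∩ [−1, 1] = {-1, 0, 1} → 3 states.
Total: 3.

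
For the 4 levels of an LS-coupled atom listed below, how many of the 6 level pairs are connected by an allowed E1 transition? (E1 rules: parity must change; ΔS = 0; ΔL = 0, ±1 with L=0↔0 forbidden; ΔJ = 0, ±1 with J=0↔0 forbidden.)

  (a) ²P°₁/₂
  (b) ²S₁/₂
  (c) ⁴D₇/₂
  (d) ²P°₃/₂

2

(a)–(b): allowed.
(a)–(c): forbidden (ΔS, ΔJ).
(a)–(d): forbidden (parity).
(b)–(c): forbidden (parity, ΔS, ΔL, ΔJ).
(b)–(d): allowed.
(c)–(d): forbidden (ΔS, ΔJ).
Allowed pairs: 2 of 6.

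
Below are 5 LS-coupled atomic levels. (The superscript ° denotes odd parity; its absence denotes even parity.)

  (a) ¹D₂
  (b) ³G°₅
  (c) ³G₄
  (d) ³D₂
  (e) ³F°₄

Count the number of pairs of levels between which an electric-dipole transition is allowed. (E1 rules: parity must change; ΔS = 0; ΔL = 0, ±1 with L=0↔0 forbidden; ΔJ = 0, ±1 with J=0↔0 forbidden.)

2

(a)–(b): forbidden (ΔS, ΔL, ΔJ).
(a)–(c): forbidden (parity, ΔS, ΔL, ΔJ).
(a)–(d): forbidden (parity, ΔS).
(a)–(e): forbidden (ΔS, ΔJ).
(b)–(c): allowed.
(b)–(d): forbidden (ΔL, ΔJ).
(b)–(e): forbidden (parity).
(c)–(d): forbidden (parity, ΔL, ΔJ).
(c)–(e): allowed.
(d)–(e): forbidden (ΔJ).
Allowed pairs: 2 of 10.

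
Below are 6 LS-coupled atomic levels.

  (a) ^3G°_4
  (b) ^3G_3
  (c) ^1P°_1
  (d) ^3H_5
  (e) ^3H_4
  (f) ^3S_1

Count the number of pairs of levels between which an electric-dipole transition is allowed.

(a)–(b): allowed.
(a)–(c): forbidden (parity, ΔS, ΔL, ΔJ).
(a)–(d): allowed.
(a)–(e): allowed.
(a)–(f): forbidden (ΔL, ΔJ).
(b)–(c): forbidden (ΔS, ΔL, ΔJ).
(b)–(d): forbidden (parity, ΔJ).
(b)–(e): forbidden (parity).
(b)–(f): forbidden (parity, ΔL, ΔJ).
(c)–(d): forbidden (ΔS, ΔL, ΔJ).
(c)–(e): forbidden (ΔS, ΔL, ΔJ).
(c)–(f): forbidden (ΔS).
(d)–(e): forbidden (parity).
(d)–(f): forbidden (parity, ΔL, ΔJ).
(e)–(f): forbidden (parity, ΔL, ΔJ).
Allowed pairs: 3 of 15.

3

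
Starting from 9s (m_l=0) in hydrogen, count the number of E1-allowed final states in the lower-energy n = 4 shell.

3

E1 requires Δl = ±1, so l_f ∈ {-1, 1}; with 0 ≤ l_f ≤ n_f−1 = 3, the allowed l_f values are {1}.
For l_f = 1: m_f ∈ {m_i−1, m_i, m_i+1} ∩ [−1, 1] = {-1, 0, 1} → 3 states.
Total: 3.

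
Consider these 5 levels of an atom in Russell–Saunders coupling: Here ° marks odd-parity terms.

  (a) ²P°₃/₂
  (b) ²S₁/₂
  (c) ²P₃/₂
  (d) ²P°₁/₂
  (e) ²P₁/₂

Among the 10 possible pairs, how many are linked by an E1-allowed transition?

6

(a)–(b): allowed.
(a)–(c): allowed.
(a)–(d): forbidden (parity).
(a)–(e): allowed.
(b)–(c): forbidden (parity).
(b)–(d): allowed.
(b)–(e): forbidden (parity).
(c)–(d): allowed.
(c)–(e): forbidden (parity).
(d)–(e): allowed.
Allowed pairs: 6 of 10.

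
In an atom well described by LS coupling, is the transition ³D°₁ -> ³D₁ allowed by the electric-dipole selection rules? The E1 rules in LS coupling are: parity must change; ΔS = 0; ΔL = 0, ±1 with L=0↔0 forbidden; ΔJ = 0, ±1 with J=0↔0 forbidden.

Parity must change: odd → even — ✓.
ΔJ = 0, ±1 (not J=0↔0): J: 1 → 1, ΔJ = +0 — ✓.
ΔL = 0, ±1 (not L=0↔0): L: 2 → 2, ΔL = +0 — ✓.
ΔS = 0: S: 1 → 1 — ✓.
All four E1 rules are satisfied.

allowed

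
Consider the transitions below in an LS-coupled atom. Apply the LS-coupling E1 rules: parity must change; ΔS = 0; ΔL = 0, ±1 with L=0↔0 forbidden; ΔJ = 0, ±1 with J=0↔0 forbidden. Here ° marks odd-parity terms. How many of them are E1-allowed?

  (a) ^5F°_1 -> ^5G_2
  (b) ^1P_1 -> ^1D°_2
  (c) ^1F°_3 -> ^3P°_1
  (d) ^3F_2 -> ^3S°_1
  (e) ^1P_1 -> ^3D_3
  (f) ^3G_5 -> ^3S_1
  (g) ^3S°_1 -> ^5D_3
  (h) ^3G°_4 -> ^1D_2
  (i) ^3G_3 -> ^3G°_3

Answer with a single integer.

(a) allowed
(b) allowed
(c) forbidden (parity, ΔS, ΔL, ΔJ fail)
(d) forbidden (ΔL fails)
(e) forbidden (parity, ΔS, ΔJ fail)
(f) forbidden (parity, ΔL, ΔJ fail)
(g) forbidden (ΔS, ΔL, ΔJ fail)
(h) forbidden (ΔS, ΔL, ΔJ fail)
(i) allowed
Total allowed: 3 of 9.

3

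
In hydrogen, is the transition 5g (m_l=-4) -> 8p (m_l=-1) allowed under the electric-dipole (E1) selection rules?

Δl = 1 − 4 = -3; the E1 rule Δl = ±1 is fails.
Δm_l = -1 − (-4) = +3. E1 requires Δm_l = 0, ±1: fails.
The transition is electric-dipole forbidden.

forbidden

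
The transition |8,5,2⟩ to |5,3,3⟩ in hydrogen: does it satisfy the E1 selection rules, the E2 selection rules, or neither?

Δl = 3 − 5 = -2; l_i + l_f = 8.
Δm_l = +1.
E1 (Δl = ±1, |Δm_l| ≤ 1): not satisfied.
E2 (Δl = 0,±2, l_i+l_f ≥ 2, |Δm_l| ≤ 2): satisfied.

E2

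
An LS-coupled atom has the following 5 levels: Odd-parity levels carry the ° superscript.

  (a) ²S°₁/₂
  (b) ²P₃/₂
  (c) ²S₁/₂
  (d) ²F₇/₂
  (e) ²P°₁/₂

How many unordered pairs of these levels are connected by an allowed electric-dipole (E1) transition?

3

(a)–(b): allowed.
(a)–(c): forbidden (ΔL).
(a)–(d): forbidden (ΔL, ΔJ).
(a)–(e): forbidden (parity).
(b)–(c): forbidden (parity).
(b)–(d): forbidden (parity, ΔL, ΔJ).
(b)–(e): allowed.
(c)–(d): forbidden (parity, ΔL, ΔJ).
(c)–(e): allowed.
(d)–(e): forbidden (ΔL, ΔJ).
Allowed pairs: 3 of 10.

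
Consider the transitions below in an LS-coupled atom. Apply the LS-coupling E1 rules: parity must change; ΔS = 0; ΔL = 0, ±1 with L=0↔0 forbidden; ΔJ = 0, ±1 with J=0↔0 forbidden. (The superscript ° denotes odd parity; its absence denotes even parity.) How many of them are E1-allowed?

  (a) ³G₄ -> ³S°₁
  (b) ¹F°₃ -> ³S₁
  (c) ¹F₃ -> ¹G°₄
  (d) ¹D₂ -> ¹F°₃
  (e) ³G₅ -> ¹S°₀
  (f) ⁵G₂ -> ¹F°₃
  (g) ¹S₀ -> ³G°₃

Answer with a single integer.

(a) forbidden (ΔL, ΔJ fail)
(b) forbidden (ΔS, ΔL, ΔJ fail)
(c) allowed
(d) allowed
(e) forbidden (ΔS, ΔL, ΔJ fail)
(f) forbidden (ΔS fails)
(g) forbidden (ΔS, ΔL, ΔJ fail)
Total allowed: 2 of 7.

2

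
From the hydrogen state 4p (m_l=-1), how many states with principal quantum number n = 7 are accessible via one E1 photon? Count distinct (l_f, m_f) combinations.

4

E1 requires Δl = ±1, so l_f ∈ {0, 2}; with 0 ≤ l_f ≤ n_f−1 = 6, the allowed l_f values are {0, 2}.
For l_f = 0: m_f ∈ {m_i−1, m_i, m_i+1} ∩ [−0, 0] = {0} → 1 state.
For l_f = 2: m_f ∈ {m_i−1, m_i, m_i+1} ∩ [−2, 2] = {-2, -1, 0} → 3 states.
Total: 4.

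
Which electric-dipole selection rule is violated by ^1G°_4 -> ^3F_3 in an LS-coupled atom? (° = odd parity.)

the ΔS = 0 rule

Initial level: S=0, L=4, J=4, parity odd. Final level: S=1, L=3, J=3, parity even.
ΔL = 0, ±1 (not L=0↔0): L: 4 → 3, ΔL = -1 — ✓.
ΔS = 0: S: 0 → 1 — ✗.
ΔJ = 0, ±1 (not J=0↔0): J: 4 → 3, ΔJ = -1 — ✓.
Parity must change: odd → even — ✓.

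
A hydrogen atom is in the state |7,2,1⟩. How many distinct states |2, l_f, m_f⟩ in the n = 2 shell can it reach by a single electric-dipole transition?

2

E1 requires Δl = ±1, so l_f ∈ {1, 3}; with 0 ≤ l_f ≤ n_f−1 = 1, the allowed l_f values are {1}.
For l_f = 1: m_f ∈ {m_i−1, m_i, m_i+1} ∩ [−1, 1] = {0, 1} → 2 states.
Total: 2.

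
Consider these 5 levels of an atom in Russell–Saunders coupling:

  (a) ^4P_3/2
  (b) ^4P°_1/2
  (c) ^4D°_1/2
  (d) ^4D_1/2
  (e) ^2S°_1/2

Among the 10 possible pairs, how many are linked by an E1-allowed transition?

(a)–(b): allowed.
(a)–(c): allowed.
(a)–(d): forbidden (parity).
(a)–(e): forbidden (ΔS).
(b)–(c): forbidden (parity).
(b)–(d): allowed.
(b)–(e): forbidden (parity, ΔS).
(c)–(d): allowed.
(c)–(e): forbidden (parity, ΔS, ΔL).
(d)–(e): forbidden (ΔS, ΔL).
Allowed pairs: 4 of 10.

4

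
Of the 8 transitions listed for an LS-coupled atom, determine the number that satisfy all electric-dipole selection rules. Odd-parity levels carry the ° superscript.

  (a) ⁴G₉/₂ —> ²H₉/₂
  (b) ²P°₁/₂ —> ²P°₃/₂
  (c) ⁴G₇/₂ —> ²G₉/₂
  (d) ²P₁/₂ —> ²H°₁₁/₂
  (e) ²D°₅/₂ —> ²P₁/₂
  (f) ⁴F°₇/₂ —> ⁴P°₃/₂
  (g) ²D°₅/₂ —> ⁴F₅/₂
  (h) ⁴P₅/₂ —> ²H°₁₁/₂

(a) forbidden (parity, ΔS fail)
(b) forbidden (parity fails)
(c) forbidden (parity, ΔS fail)
(d) forbidden (ΔL, ΔJ fail)
(e) forbidden (ΔJ fails)
(f) forbidden (parity, ΔL, ΔJ fail)
(g) forbidden (ΔS fails)
(h) forbidden (ΔS, ΔL, ΔJ fail)
Total allowed: 0 of 8.

0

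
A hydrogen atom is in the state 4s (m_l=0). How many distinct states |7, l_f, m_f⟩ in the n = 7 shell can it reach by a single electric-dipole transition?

3

E1 requires Δl = ±1, so l_f ∈ {-1, 1}; with 0 ≤ l_f ≤ n_f−1 = 6, the allowed l_f values are {1}.
For l_f = 1: m_f ∈ {m_i−1, m_i, m_i+1} ∩ [−1, 1] = {-1, 0, 1} → 3 states.
Total: 3.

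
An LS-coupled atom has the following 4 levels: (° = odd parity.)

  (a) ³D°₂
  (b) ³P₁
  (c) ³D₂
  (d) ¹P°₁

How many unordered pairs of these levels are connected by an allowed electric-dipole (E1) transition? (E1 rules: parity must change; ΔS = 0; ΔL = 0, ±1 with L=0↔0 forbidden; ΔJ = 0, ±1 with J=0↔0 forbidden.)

2

(a)–(b): allowed.
(a)–(c): allowed.
(a)–(d): forbidden (parity, ΔS).
(b)–(c): forbidden (parity).
(b)–(d): forbidden (ΔS).
(c)–(d): forbidden (ΔS).
Allowed pairs: 2 of 6.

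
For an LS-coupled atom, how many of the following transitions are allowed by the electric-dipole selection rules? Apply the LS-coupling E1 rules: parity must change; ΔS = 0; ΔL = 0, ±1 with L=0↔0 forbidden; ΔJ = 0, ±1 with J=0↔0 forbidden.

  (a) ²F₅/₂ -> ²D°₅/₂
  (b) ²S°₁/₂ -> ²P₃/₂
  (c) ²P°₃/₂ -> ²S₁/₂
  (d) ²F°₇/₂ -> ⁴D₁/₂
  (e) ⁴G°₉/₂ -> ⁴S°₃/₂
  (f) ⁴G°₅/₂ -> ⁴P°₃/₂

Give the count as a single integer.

3

(a) allowed
(b) allowed
(c) allowed
(d) forbidden (ΔS, ΔJ fail)
(e) forbidden (parity, ΔL, ΔJ fail)
(f) forbidden (parity, ΔL fail)
Total allowed: 3 of 6.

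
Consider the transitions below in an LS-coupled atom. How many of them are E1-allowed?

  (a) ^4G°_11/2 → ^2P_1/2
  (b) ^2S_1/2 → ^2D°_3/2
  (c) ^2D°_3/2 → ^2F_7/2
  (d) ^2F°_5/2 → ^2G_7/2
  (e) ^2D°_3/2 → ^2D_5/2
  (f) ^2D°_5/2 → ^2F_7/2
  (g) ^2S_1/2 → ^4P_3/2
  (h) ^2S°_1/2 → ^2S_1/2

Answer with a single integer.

(a) forbidden (ΔS, ΔL, ΔJ fail)
(b) forbidden (ΔL fails)
(c) forbidden (ΔJ fails)
(d) allowed
(e) allowed
(f) allowed
(g) forbidden (parity, ΔS fail)
(h) forbidden (ΔL fails)
Total allowed: 3 of 8.

3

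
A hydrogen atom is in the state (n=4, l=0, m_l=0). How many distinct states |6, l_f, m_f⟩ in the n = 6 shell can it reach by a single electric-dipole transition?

E1 requires Δl = ±1, so l_f ∈ {-1, 1}; with 0 ≤ l_f ≤ n_f−1 = 5, the allowed l_f values are {1}.
For l_f = 1: m_f ∈ {m_i−1, m_i, m_i+1} ∩ [−1, 1] = {-1, 0, 1} → 3 states.
Total: 3.

3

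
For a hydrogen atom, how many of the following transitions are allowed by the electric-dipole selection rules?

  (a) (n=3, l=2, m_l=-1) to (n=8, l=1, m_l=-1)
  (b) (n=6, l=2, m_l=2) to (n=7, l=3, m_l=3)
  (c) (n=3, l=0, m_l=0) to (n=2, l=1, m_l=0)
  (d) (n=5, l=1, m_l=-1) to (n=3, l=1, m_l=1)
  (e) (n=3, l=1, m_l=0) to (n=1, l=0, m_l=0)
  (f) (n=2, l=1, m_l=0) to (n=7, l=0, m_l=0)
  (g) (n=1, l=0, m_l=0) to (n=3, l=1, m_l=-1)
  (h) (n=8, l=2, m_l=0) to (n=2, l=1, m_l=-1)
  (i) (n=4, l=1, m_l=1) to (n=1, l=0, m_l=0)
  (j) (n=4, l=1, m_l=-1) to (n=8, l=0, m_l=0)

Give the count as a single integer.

9

(a) allowed
(b) allowed
(c) allowed
(d) forbidden — Δl = +0 (E1 requires Δl = ±1); Δm_l = +2 (E1 requires Δm_l = 0, ±1)
(e) allowed
(f) allowed
(g) allowed
(h) allowed
(i) allowed
(j) allowed
Total allowed: 9 of 10.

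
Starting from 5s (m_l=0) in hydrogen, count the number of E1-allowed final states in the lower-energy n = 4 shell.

3

E1 requires Δl = ±1, so l_f ∈ {-1, 1}; with 0 ≤ l_f ≤ n_f−1 = 3, the allowed l_f values are {1}.
For l_f = 1: m_f ∈ {m_i−1, m_i, m_i+1} ∩ [−1, 1] = {-1, 0, 1} → 3 states.
Total: 3.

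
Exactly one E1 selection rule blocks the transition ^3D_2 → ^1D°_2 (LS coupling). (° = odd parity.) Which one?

ΔJ = 0, ±1 (not J=0↔0): J: 2 → 2, ΔJ = +0 — ok.
ΔL = 0, ±1 (not L=0↔0): L: 2 → 2, ΔL = +0 — ok.
Parity must change: even → odd — ok.
ΔS = 0: S: 1 → 0 — fails.

the ΔS = 0 rule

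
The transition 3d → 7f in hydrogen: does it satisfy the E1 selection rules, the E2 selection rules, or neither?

Δl = 3 − 2 = +1; l_i + l_f = 5.
E1 (Δl = ±1): satisfied.
E2 (Δl = 0,±2, l_i+l_f ≥ 2): not satisfied.

E1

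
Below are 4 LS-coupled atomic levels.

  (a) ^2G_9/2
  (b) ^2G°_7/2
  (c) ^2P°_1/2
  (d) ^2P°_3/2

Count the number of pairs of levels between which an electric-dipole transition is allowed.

1

(a)–(b): allowed.
(a)–(c): forbidden (ΔL, ΔJ).
(a)–(d): forbidden (ΔL, ΔJ).
(b)–(c): forbidden (parity, ΔL, ΔJ).
(b)–(d): forbidden (parity, ΔL, ΔJ).
(c)–(d): forbidden (parity).
Allowed pairs: 1 of 6.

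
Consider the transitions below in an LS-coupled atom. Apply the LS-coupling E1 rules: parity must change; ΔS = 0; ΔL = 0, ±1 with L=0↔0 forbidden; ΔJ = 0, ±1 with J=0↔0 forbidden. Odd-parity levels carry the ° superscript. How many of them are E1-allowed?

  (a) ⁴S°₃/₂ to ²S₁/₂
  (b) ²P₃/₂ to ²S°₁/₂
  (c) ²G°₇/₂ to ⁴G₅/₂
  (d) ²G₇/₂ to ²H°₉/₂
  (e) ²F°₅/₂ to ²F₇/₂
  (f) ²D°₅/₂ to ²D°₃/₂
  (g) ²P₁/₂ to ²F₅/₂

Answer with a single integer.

(a) forbidden (ΔS, ΔL fail)
(b) allowed
(c) forbidden (ΔS fails)
(d) allowed
(e) allowed
(f) forbidden (parity fails)
(g) forbidden (parity, ΔL, ΔJ fail)
Total allowed: 3 of 7.

3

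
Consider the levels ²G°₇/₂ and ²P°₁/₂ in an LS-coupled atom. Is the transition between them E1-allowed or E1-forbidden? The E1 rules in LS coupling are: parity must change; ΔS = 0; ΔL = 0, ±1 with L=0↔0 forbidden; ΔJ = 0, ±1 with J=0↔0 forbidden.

forbidden

Reading off the term symbols: S 1/2→1/2, L 4→1, J 7/2→1/2, parity odd→odd.
Parity must change: odd → odd — ✗.
ΔS = 0: S: 1/2 → 1/2 — ✓.
ΔL = 0, ±1 (not L=0↔0): L: 4 → 1, ΔL = -3 — ✗.
ΔJ = 0, ±1 (not J=0↔0): J: 7/2 → 1/2, ΔJ = -3 — ✗.
Rule(s) violated: parity, ΔL, ΔJ.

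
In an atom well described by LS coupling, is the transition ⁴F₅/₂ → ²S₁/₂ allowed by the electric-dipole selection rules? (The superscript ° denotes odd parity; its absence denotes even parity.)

forbidden

Parity must change: even → even — violated.
ΔS = 0: S: 3/2 → 1/2 — violated.
ΔL = 0, ±1 (not L=0↔0): L: 3 → 0, ΔL = -3 — violated.
ΔJ = 0, ±1 (not J=0↔0): J: 5/2 → 1/2, ΔJ = -2 — violated.
Rule(s) violated: parity, ΔS, ΔL, ΔJ.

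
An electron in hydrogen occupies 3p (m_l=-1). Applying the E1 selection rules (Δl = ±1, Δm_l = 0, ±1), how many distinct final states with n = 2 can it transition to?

E1 requires Δl = ±1, so l_f ∈ {0, 2}; with 0 ≤ l_f ≤ n_f−1 = 1, the allowed l_f values are {0}.
For l_f = 0: m_f ∈ {m_i−1, m_i, m_i+1} ∩ [−0, 0] = {0} → 1 state.
Total: 1.

1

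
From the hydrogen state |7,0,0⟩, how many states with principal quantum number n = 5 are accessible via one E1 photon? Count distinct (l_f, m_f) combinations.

E1 requires Δl = ±1, so l_f ∈ {-1, 1}; with 0 ≤ l_f ≤ n_f−1 = 4, the allowed l_f values are {1}.
For l_f = 1: m_f ∈ {m_i−1, m_i, m_i+1} ∩ [−1, 1] = {-1, 0, 1} → 3 states.
Total: 3.

3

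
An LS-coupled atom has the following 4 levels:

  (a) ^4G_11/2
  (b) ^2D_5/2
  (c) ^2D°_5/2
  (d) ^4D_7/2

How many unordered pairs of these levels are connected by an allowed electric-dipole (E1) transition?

1

(a)–(b): forbidden (parity, ΔS, ΔL, ΔJ).
(a)–(c): forbidden (ΔS, ΔL, ΔJ).
(a)–(d): forbidden (parity, ΔL, ΔJ).
(b)–(c): allowed.
(b)–(d): forbidden (parity, ΔS).
(c)–(d): forbidden (ΔS).
Allowed pairs: 1 of 6.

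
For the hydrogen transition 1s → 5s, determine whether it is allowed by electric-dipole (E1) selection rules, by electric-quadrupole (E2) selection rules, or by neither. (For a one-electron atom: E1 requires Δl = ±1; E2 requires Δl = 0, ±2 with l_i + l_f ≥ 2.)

Δl = 0 − 0 = +0; l_i + l_f = 0.
E1 (Δl = ±1): not satisfied.
E2 (Δl = 0,±2, l_i+l_f ≥ 2): not satisfied.

neither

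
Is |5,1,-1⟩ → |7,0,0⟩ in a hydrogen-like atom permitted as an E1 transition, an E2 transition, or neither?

Δl = 0 − 1 = -1; l_i + l_f = 1.
Δm_l = +1.
E1 (Δl = ±1, |Δm_l| ≤ 1): satisfied.
E2 (Δl = 0,±2, l_i+l_f ≥ 2, |Δm_l| ≤ 2): not satisfied.

E1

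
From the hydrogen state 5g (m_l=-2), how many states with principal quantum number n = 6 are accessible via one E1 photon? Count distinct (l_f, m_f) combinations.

6

E1 requires Δl = ±1, so l_f ∈ {3, 5}; with 0 ≤ l_f ≤ n_f−1 = 5, the allowed l_f values are {3, 5}.
For l_f = 3: m_f ∈ {m_i−1, m_i, m_i+1} ∩ [−3, 3] = {-3, -2, -1} → 3 states.
For l_f = 5: m_f ∈ {m_i−1, m_i, m_i+1} ∩ [−5, 5] = {-3, -2, -1} → 3 states.
Total: 6.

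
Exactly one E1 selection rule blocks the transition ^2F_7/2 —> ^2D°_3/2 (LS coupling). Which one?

ΔS = 0: S: 1/2 → 1/2 — ✓.
ΔL = 0, ±1 (not L=0↔0): L: 3 → 2, ΔL = -1 — ✓.
Parity must change: even → odd — ✓.
ΔJ = 0, ±1 (not J=0↔0): J: 7/2 → 3/2, ΔJ = -2 — ✗.

the ΔJ = 0, ±1 rule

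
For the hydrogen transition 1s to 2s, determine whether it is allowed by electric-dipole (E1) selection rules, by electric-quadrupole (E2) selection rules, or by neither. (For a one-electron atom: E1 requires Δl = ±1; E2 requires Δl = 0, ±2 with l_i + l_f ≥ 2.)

Δl = 0 − 0 = +0; l_i + l_f = 0.
E1 (Δl = ±1): not satisfied.
E2 (Δl = 0,±2, l_i+l_f ≥ 2): not satisfied.

neither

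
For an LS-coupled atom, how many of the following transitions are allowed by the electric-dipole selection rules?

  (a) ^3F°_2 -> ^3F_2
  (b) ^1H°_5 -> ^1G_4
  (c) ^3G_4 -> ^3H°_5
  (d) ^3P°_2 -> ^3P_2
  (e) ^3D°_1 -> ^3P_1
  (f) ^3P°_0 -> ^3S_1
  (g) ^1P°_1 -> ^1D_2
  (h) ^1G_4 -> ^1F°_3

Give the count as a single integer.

8

(a) allowed
(b) allowed
(c) allowed
(d) allowed
(e) allowed
(f) allowed
(g) allowed
(h) allowed
Total allowed: 8 of 8.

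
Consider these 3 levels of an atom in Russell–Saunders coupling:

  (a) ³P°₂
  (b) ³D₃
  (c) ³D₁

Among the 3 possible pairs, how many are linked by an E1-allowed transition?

2

(a)–(b): allowed.
(a)–(c): allowed.
(b)–(c): forbidden (parity, ΔJ).
Allowed pairs: 2 of 3.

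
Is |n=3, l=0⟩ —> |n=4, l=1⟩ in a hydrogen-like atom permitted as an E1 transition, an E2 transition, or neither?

Δl = 1 − 0 = +1; l_i + l_f = 1.
E1 (Δl = ±1): satisfied.
E2 (Δl = 0,±2, l_i+l_f ≥ 2): not satisfied.

E1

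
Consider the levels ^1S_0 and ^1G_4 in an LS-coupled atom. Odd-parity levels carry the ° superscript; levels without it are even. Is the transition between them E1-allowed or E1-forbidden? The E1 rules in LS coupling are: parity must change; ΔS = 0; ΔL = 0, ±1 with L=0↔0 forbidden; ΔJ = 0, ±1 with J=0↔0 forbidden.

forbidden

Parity must change: even → even — violated.
ΔS = 0: S: 0 → 0 — satisfied.
ΔL = 0, ±1 (not L=0↔0): L: 0 → 4, ΔL = +4 — violated.
ΔJ = 0, ±1 (not J=0↔0): J: 0 → 4, ΔJ = +4 — violated.
Rule(s) violated: parity, ΔL, ΔJ.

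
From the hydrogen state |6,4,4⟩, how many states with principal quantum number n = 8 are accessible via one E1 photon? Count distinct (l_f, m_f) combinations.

4

E1 requires Δl = ±1, so l_f ∈ {3, 5}; with 0 ≤ l_f ≤ n_f−1 = 7, the allowed l_f values are {3, 5}.
For l_f = 3: m_f ∈ {m_i−1, m_i, m_i+1} ∩ [−3, 3] = {3} → 1 state.
For l_f = 5: m_f ∈ {m_i−1, m_i, m_i+1} ∩ [−5, 5] = {3, 4, 5} → 3 states.
Total: 4.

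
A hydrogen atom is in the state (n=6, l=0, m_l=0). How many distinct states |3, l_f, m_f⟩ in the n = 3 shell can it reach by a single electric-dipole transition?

3

E1 requires Δl = ±1, so l_f ∈ {-1, 1}; with 0 ≤ l_f ≤ n_f−1 = 2, the allowed l_f values are {1}.
For l_f = 1: m_f ∈ {m_i−1, m_i, m_i+1} ∩ [−1, 1] = {-1, 0, 1} → 3 states.
Total: 3.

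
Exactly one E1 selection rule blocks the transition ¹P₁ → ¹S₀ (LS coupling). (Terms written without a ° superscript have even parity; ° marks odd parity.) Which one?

parity

Initial level: S=0, L=1, J=1, parity even. Final level: S=0, L=0, J=0, parity even.
Parity must change: even → even — violated.
ΔS = 0: S: 0 → 0 — satisfied.
ΔL = 0, ±1 (not L=0↔0): L: 1 → 0, ΔL = -1 — satisfied.
ΔJ = 0, ±1 (not J=0↔0): J: 1 → 0, ΔJ = -1 — satisfied.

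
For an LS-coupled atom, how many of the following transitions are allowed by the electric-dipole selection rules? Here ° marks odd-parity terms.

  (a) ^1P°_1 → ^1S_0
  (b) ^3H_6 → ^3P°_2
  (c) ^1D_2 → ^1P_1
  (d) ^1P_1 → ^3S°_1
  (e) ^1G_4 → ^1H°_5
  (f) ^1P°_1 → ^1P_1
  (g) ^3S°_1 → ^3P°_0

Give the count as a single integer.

3

(a) allowed
(b) forbidden (ΔL, ΔJ fail)
(c) forbidden (parity fails)
(d) forbidden (ΔS fails)
(e) allowed
(f) allowed
(g) forbidden (parity fails)
Total allowed: 3 of 7.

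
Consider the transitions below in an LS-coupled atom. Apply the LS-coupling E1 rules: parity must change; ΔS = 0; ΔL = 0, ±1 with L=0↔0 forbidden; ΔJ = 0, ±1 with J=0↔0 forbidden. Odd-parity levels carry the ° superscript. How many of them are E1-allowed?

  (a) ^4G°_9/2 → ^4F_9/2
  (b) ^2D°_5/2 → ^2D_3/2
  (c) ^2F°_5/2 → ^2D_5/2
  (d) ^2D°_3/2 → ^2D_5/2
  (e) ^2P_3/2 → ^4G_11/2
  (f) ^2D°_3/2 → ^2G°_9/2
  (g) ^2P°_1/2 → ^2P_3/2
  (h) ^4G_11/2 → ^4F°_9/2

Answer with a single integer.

6

(a) allowed
(b) allowed
(c) allowed
(d) allowed
(e) forbidden (parity, ΔS, ΔL, ΔJ fail)
(f) forbidden (parity, ΔL, ΔJ fail)
(g) allowed
(h) allowed
Total allowed: 6 of 8.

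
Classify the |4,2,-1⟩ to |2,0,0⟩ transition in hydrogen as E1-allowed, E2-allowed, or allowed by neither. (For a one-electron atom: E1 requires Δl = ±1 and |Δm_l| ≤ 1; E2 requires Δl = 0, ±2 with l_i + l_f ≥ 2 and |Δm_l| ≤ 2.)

E2

Δl = 0 − 2 = -2; l_i + l_f = 2.
Δm_l = +1.
E1 (Δl = ±1, |Δm_l| ≤ 1): not satisfied.
E2 (Δl = 0,±2, l_i+l_f ≥ 2, |Δm_l| ≤ 2): satisfied.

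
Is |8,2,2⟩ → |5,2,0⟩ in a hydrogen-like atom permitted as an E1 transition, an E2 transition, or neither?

E2

Δl = 2 − 2 = +0; l_i + l_f = 4.
Δm_l = -2.
E1 (Δl = ±1, |Δm_l| ≤ 1): not satisfied.
E2 (Δl = 0,±2, l_i+l_f ≥ 2, |Δm_l| ≤ 2): satisfied.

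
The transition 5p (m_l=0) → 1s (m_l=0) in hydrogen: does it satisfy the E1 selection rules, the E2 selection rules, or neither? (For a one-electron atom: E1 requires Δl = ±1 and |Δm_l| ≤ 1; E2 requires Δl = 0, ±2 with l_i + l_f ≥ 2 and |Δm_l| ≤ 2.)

E1

Δl = 0 − 1 = -1; l_i + l_f = 1.
Δm_l = +0.
E1 (Δl = ±1, |Δm_l| ≤ 1): satisfied.
E2 (Δl = 0,±2, l_i+l_f ≥ 2, |Δm_l| ≤ 2): not satisfied.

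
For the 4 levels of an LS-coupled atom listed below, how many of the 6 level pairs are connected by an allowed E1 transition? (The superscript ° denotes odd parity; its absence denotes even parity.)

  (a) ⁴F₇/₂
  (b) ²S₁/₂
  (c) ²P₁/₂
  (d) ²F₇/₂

(a)–(b): forbidden (parity, ΔS, ΔL, ΔJ).
(a)–(c): forbidden (parity, ΔS, ΔL, ΔJ).
(a)–(d): forbidden (parity, ΔS).
(b)–(c): forbidden (parity).
(b)–(d): forbidden (parity, ΔL, ΔJ).
(c)–(d): forbidden (parity, ΔL, ΔJ).
Allowed pairs: 0 of 6.

0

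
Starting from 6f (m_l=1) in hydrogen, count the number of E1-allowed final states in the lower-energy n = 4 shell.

E1 requires Δl = ±1, so l_f ∈ {2, 4}; with 0 ≤ l_f ≤ n_f−1 = 3, the allowed l_f values are {2}.
For l_f = 2: m_f ∈ {m_i−1, m_i, m_i+1} ∩ [−2, 2] = {0, 1, 2} → 3 states.
Total: 3.

3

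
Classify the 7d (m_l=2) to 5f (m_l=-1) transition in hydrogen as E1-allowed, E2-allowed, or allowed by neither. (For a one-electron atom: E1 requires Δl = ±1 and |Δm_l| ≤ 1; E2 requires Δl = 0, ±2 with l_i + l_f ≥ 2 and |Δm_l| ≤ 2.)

Δl = 3 − 2 = +1; l_i + l_f = 5.
Δm_l = -3.
E1 (Δl = ±1, |Δm_l| ≤ 1): not satisfied.
E2 (Δl = 0,±2, l_i+l_f ≥ 2, |Δm_l| ≤ 2): not satisfied.

neither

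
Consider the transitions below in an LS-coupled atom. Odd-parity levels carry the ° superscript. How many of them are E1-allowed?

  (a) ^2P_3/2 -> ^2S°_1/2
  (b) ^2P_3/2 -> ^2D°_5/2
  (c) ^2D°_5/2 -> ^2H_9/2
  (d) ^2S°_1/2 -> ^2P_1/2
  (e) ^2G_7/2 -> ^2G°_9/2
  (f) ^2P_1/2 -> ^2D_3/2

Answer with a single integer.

4

(a) allowed
(b) allowed
(c) forbidden (ΔL, ΔJ fail)
(d) allowed
(e) allowed
(f) forbidden (parity fails)
Total allowed: 4 of 6.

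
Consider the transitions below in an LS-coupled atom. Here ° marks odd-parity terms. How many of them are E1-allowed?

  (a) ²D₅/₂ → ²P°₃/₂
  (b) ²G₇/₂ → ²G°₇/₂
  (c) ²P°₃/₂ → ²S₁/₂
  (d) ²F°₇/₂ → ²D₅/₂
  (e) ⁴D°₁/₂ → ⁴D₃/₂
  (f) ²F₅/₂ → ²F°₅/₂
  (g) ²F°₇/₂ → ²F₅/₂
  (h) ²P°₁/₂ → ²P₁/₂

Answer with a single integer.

(a) allowed
(b) allowed
(c) allowed
(d) allowed
(e) allowed
(f) allowed
(g) allowed
(h) allowed
Total allowed: 8 of 8.

8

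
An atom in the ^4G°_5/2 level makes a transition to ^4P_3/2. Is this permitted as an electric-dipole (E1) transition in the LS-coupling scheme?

ΔL = 0, ±1 (not L=0↔0): L: 4 → 1, ΔL = -3 — fails.
Parity must change: odd → even — ok.
ΔJ = 0, ±1 (not J=0↔0): J: 5/2 → 3/2, ΔJ = -1 — ok.
ΔS = 0: S: 3/2 → 3/2 — ok.
Rule(s) violated: ΔL.

forbidden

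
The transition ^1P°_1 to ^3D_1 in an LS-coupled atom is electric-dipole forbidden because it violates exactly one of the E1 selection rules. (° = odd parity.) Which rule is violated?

Reading off the term symbols: S 0→1, L 1→2, J 1→1, parity odd→even.
Parity must change: odd → even — ✓.
ΔJ = 0, ±1 (not J=0↔0): J: 1 → 1, ΔJ = +0 — ✓.
ΔS = 0: S: 0 → 1 — ✗.
ΔL = 0, ±1 (not L=0↔0): L: 1 → 2, ΔL = +1 — ✓.

the ΔS = 0 rule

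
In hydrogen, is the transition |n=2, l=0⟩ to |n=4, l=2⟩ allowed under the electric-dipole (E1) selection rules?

Initial l = 0, final l = 2, so Δl = +2. E1 requires Δl = ±1: violated.
The transition is electric-dipole forbidden.

forbidden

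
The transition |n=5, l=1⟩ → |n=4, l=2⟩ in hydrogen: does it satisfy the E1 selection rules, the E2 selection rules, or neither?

Δl = 2 − 1 = +1; l_i + l_f = 3.
E1 (Δl = ±1): satisfied.
E2 (Δl = 0,±2, l_i+l_f ≥ 2): not satisfied.

E1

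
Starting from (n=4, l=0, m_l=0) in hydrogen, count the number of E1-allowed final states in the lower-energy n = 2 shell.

3

E1 requires Δl = ±1, so l_f ∈ {-1, 1}; with 0 ≤ l_f ≤ n_f−1 = 1, the allowed l_f values are {1}.
For l_f = 1: m_f ∈ {m_i−1, m_i, m_i+1} ∩ [−1, 1] = {-1, 0, 1} → 3 states.
Total: 3.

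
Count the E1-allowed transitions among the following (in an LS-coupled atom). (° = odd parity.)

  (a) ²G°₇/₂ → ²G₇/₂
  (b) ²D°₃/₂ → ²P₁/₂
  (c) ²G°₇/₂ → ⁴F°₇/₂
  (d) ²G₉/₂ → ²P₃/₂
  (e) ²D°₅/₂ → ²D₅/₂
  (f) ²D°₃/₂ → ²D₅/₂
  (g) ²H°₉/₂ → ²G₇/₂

5

(a) allowed
(b) allowed
(c) forbidden (parity, ΔS fail)
(d) forbidden (parity, ΔL, ΔJ fail)
(e) allowed
(f) allowed
(g) allowed
Total allowed: 5 of 7.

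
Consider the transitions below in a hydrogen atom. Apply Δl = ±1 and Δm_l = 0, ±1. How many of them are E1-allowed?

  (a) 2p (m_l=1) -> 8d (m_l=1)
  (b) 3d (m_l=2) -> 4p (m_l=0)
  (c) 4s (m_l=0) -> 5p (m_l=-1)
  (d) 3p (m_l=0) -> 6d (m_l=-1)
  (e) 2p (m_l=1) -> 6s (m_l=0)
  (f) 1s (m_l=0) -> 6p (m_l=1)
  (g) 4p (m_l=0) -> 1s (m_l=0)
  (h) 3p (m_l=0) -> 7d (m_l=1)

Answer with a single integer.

7

(a) allowed
(b) forbidden — Δm_l = -2 (E1 requires Δm_l = 0, ±1)
(c) allowed
(d) allowed
(e) allowed
(f) allowed
(g) allowed
(h) allowed
Total allowed: 7 of 8.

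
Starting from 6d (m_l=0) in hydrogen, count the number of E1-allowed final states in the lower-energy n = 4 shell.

6

E1 requires Δl = ±1, so l_f ∈ {1, 3}; with 0 ≤ l_f ≤ n_f−1 = 3, the allowed l_f values are {1, 3}.
For l_f = 1: m_f ∈ {m_i−1, m_i, m_i+1} ∩ [−1, 1] = {-1, 0, 1} → 3 states.
For l_f = 3: m_f ∈ {m_i−1, m_i, m_i+1} ∩ [−3, 3] = {-1, 0, 1} → 3 states.
Total: 6.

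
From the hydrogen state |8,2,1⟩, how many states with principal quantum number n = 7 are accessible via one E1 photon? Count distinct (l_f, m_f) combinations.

E1 requires Δl = ±1, so l_f ∈ {1, 3}; with 0 ≤ l_f ≤ n_f−1 = 6, the allowed l_f values are {1, 3}.
For l_f = 1: m_f ∈ {m_i−1, m_i, m_i+1} ∩ [−1, 1] = {0, 1} → 2 states.
For l_f = 3: m_f ∈ {m_i−1, m_i, m_i+1} ∩ [−3, 3] = {0, 1, 2} → 3 states.
Total: 5.

5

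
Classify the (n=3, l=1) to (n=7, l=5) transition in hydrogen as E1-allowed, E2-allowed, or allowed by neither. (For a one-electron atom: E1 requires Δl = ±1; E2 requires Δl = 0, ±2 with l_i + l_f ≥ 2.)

neither

Δl = 5 − 1 = +4; l_i + l_f = 6.
E1 (Δl = ±1): not satisfied.
E2 (Δl = 0,±2, l_i+l_f ≥ 2): not satisfied.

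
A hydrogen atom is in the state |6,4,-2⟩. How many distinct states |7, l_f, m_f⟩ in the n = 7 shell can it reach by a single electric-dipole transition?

E1 requires Δl = ±1, so l_f ∈ {3, 5}; with 0 ≤ l_f ≤ n_f−1 = 6, the allowed l_f values are {3, 5}.
For l_f = 3: m_f ∈ {m_i−1, m_i, m_i+1} ∩ [−3, 3] = {-3, -2, -1} → 3 states.
For l_f = 5: m_f ∈ {m_i−1, m_i, m_i+1} ∩ [−5, 5] = {-3, -2, -1} → 3 states.
Total: 6.

6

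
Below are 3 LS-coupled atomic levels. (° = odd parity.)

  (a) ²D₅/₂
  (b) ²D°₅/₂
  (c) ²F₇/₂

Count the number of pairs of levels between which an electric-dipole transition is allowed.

2

(a)–(b): allowed.
(a)–(c): forbidden (parity).
(b)–(c): allowed.
Allowed pairs: 2 of 3.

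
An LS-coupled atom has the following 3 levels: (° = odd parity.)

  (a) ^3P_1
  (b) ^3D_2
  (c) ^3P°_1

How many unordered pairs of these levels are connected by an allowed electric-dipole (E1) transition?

2

(a)–(b): forbidden (parity).
(a)–(c): allowed.
(b)–(c): allowed.
Allowed pairs: 2 of 3.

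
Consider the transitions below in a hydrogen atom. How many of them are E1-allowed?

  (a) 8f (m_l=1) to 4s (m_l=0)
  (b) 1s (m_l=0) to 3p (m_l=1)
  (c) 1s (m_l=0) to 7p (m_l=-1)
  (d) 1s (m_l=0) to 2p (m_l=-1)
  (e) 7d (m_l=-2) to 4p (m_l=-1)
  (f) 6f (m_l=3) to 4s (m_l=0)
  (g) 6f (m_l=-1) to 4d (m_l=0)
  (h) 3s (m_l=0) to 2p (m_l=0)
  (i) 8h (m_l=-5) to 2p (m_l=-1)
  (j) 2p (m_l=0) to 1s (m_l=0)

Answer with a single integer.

7

(a) forbidden — Δl = -3 (E1 requires Δl = ±1)
(b) allowed
(c) allowed
(d) allowed
(e) allowed
(f) forbidden — Δl = -3 (E1 requires Δl = ±1); Δm_l = -3 (E1 requires Δm_l = 0, ±1)
(g) allowed
(h) allowed
(i) forbidden — Δl = -4 (E1 requires Δl = ±1); Δm_l = +4 (E1 requires Δm_l = 0, ±1)
(j) allowed
Total allowed: 7 of 10.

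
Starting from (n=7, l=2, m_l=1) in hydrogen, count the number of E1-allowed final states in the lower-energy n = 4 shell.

5

E1 requires Δl = ±1, so l_f ∈ {1, 3}; with 0 ≤ l_f ≤ n_f−1 = 3, the allowed l_f values are {1, 3}.
For l_f = 1: m_f ∈ {m_i−1, m_i, m_i+1} ∩ [−1, 1] = {0, 1} → 2 states.
For l_f = 3: m_f ∈ {m_i−1, m_i, m_i+1} ∩ [−3, 3] = {0, 1, 2} → 3 states.
Total: 5.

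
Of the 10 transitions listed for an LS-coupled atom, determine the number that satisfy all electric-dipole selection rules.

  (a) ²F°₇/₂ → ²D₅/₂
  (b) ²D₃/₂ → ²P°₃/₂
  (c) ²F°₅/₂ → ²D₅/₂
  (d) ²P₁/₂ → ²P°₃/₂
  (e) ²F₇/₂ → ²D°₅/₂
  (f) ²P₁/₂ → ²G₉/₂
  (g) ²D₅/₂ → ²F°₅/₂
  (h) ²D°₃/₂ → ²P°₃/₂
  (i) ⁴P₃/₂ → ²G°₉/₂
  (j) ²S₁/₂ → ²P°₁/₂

(a) allowed
(b) allowed
(c) allowed
(d) allowed
(e) allowed
(f) forbidden (parity, ΔL, ΔJ fail)
(g) allowed
(h) forbidden (parity fails)
(i) forbidden (ΔS, ΔL, ΔJ fail)
(j) allowed
Total allowed: 7 of 10.

7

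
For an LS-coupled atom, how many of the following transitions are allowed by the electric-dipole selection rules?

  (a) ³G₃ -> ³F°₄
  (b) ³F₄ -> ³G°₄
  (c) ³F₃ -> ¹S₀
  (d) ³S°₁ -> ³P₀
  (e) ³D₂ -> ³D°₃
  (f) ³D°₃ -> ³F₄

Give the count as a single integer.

5

(a) allowed
(b) allowed
(c) forbidden (parity, ΔS, ΔL, ΔJ fail)
(d) allowed
(e) allowed
(f) allowed
Total allowed: 5 of 6.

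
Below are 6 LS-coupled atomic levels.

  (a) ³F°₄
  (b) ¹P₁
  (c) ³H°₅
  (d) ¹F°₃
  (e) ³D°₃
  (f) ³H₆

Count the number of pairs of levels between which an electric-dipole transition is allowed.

1

(a)–(b): forbidden (ΔS, ΔL, ΔJ).
(a)–(c): forbidden (parity, ΔL).
(a)–(d): forbidden (parity, ΔS).
(a)–(e): forbidden (parity).
(a)–(f): forbidden (ΔL, ΔJ).
(b)–(c): forbidden (ΔS, ΔL, ΔJ).
(b)–(d): forbidden (ΔL, ΔJ).
(b)–(e): forbidden (ΔS, ΔJ).
(b)–(f): forbidden (parity, ΔS, ΔL, ΔJ).
(c)–(d): forbidden (parity, ΔS, ΔL, ΔJ).
(c)–(e): forbidden (parity, ΔL, ΔJ).
(c)–(f): allowed.
(d)–(e): forbidden (parity, ΔS).
(d)–(f): forbidden (ΔS, ΔL, ΔJ).
(e)–(f): forbidden (ΔL, ΔJ).
Allowed pairs: 1 of 15.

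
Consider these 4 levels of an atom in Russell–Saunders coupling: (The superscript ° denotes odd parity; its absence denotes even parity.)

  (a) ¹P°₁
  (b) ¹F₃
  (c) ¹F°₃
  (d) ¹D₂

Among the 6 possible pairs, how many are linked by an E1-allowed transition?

(a)–(b): forbidden (ΔL, ΔJ).
(a)–(c): forbidden (parity, ΔL, ΔJ).
(a)–(d): allowed.
(b)–(c): allowed.
(b)–(d): forbidden (parity).
(c)–(d): allowed.
Allowed pairs: 3 of 6.

3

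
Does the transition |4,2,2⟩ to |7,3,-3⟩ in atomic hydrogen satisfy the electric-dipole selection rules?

forbidden

Δl = 3 − 2 = +1; the E1 rule Δl = ±1 is ✓.
Δm_l = -3 − (2) = -5. E1 requires Δm_l = 0, ±1: ✗.
The transition is electric-dipole forbidden.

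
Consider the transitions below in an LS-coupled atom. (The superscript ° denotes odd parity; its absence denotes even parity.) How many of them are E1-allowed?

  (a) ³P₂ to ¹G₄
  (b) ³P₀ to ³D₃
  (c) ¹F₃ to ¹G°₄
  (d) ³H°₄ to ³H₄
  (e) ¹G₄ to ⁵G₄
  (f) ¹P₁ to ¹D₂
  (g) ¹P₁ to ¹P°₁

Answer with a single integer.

3

(a) forbidden (parity, ΔS, ΔL, ΔJ fail)
(b) forbidden (parity, ΔJ fail)
(c) allowed
(d) allowed
(e) forbidden (parity, ΔS fail)
(f) forbidden (parity fails)
(g) allowed
Total allowed: 3 of 7.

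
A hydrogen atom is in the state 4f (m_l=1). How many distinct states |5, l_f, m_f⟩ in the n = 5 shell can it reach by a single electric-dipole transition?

E1 requires Δl = ±1, so l_f ∈ {2, 4}; with 0 ≤ l_f ≤ n_f−1 = 4, the allowed l_f values are {2, 4}.
For l_f = 2: m_f ∈ {m_i−1, m_i, m_i+1} ∩ [−2, 2] = {0, 1, 2} → 3 states.
For l_f = 4: m_f ∈ {m_i−1, m_i, m_i+1} ∩ [−4, 4] = {0, 1, 2} → 3 states.
Total: 6.

6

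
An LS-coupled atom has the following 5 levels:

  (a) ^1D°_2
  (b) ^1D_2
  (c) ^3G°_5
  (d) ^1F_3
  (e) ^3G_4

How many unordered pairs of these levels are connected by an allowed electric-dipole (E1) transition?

3

(a)–(b): allowed.
(a)–(c): forbidden (parity, ΔS, ΔL, ΔJ).
(a)–(d): allowed.
(a)–(e): forbidden (ΔS, ΔL, ΔJ).
(b)–(c): forbidden (ΔS, ΔL, ΔJ).
(b)–(d): forbidden (parity).
(b)–(e): forbidden (parity, ΔS, ΔL, ΔJ).
(c)–(d): forbidden (ΔS, ΔJ).
(c)–(e): allowed.
(d)–(e): forbidden (parity, ΔS).
Allowed pairs: 3 of 10.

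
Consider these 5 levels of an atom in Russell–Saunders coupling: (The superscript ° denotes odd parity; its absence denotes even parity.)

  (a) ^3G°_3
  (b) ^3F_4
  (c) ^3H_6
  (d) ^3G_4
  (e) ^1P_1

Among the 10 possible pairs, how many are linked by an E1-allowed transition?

(a)–(b): allowed.
(a)–(c): forbidden (ΔJ).
(a)–(d): allowed.
(a)–(e): forbidden (ΔS, ΔL, ΔJ).
(b)–(c): forbidden (parity, ΔL, ΔJ).
(b)–(d): forbidden (parity).
(b)–(e): forbidden (parity, ΔS, ΔL, ΔJ).
(c)–(d): forbidden (parity, ΔJ).
(c)–(e): forbidden (parity, ΔS, ΔL, ΔJ).
(d)–(e): forbidden (parity, ΔS, ΔL, ΔJ).
Allowed pairs: 2 of 10.

2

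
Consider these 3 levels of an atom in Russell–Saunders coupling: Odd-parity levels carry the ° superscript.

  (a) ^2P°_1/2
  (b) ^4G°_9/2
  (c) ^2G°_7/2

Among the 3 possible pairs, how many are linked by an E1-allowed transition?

(a)–(b): forbidden (parity, ΔS, ΔL, ΔJ).
(a)–(c): forbidden (parity, ΔL, ΔJ).
(b)–(c): forbidden (parity, ΔS).
Allowed pairs: 0 of 3.

0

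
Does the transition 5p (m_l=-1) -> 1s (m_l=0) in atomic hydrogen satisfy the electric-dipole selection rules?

Δl = 0 − 1 = -1; the E1 rule Δl = ±1 is ✓.
m_l: -1 → 0 (Δm_l = +1). |Δm_l| ≤ 1 ✓.
All E1 selection rules are satisfied.

allowed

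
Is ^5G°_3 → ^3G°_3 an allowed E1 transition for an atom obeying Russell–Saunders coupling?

Initial level: S=2, L=4, J=3, parity odd. Final level: S=1, L=4, J=3, parity odd.
Parity must change: odd → odd — violated.
ΔS = 0: S: 2 → 1 — violated.
ΔL = 0, ±1 (not L=0↔0): L: 4 → 4, ΔL = +0 — satisfied.
ΔJ = 0, ±1 (not J=0↔0): J: 3 → 3, ΔJ = +0 — satisfied.
Rule(s) violated: parity, ΔS.

forbidden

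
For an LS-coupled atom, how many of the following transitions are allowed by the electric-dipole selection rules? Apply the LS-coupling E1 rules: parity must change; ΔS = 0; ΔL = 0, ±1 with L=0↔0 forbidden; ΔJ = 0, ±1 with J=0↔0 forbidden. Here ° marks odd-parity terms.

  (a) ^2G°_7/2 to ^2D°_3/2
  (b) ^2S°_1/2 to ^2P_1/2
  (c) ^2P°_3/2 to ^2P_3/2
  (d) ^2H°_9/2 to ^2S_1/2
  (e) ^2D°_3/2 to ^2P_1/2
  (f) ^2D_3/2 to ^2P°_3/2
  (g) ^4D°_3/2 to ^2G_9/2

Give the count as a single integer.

4

(a) forbidden (parity, ΔL, ΔJ fail)
(b) allowed
(c) allowed
(d) forbidden (ΔL, ΔJ fail)
(e) allowed
(f) allowed
(g) forbidden (ΔS, ΔL, ΔJ fail)
Total allowed: 4 of 7.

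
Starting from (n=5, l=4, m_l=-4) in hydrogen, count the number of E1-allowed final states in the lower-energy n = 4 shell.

1

E1 requires Δl = ±1, so l_f ∈ {3, 5}; with 0 ≤ l_f ≤ n_f−1 = 3, the allowed l_f values are {3}.
For l_f = 3: m_f ∈ {m_i−1, m_i, m_i+1} ∩ [−3, 3] = {-3} → 1 state.
Total: 1.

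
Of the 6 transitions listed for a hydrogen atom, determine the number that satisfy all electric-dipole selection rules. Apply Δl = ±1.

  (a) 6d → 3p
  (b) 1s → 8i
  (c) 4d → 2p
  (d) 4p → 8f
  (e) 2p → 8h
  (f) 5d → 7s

(a) allowed
(b) forbidden — Δl = +6 (E1 requires Δl = ±1)
(c) allowed
(d) forbidden — Δl = +2 (E1 requires Δl = ±1)
(e) forbidden — Δl = +4 (E1 requires Δl = ±1)
(f) forbidden — Δl = -2 (E1 requires Δl = ±1)
Total allowed: 2 of 6.

2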